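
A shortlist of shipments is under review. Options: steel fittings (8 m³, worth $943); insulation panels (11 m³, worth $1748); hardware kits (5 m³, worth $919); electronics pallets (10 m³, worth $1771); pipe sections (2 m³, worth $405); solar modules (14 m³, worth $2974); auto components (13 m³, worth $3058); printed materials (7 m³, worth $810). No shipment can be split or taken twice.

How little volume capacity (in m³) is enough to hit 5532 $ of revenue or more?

27

Need the lightest bundle worth ≥ 5532.
Taking solar modules + auto components gives 6032 (≥ 5532) for 27 m³.
Below 27 m³ the best achievable stays under 5532.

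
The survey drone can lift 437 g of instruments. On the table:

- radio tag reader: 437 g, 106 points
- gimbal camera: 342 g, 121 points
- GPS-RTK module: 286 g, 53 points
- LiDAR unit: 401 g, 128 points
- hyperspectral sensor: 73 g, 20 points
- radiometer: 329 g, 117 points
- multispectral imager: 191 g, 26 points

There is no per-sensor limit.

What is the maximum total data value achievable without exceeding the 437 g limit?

141

Filling by ratio: hyperspectral sensor + radiometer for 137, with 35 g left unused.
The 329 g tied up in radiometer is better spent on gimbal camera — total rises to 141 (415 g).
Every other selection either busts 437 g or fails to beat 141.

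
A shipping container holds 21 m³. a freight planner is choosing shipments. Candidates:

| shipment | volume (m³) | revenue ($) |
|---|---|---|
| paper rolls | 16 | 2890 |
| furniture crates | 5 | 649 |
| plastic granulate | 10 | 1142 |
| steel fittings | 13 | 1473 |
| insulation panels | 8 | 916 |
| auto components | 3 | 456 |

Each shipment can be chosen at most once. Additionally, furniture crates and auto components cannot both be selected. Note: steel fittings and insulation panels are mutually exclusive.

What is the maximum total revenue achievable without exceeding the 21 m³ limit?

3539

Ranking by ratio (revenue/m³): paper rolls 180.62, auto components 152.00, furniture crates 129.80, insulation panels 114.50.
The ratio heuristic lands on paper rolls + auto components (3346) but leaves 2 m³ idle.
The 3 m³ tied up in auto components is better spent on furniture crates — total rises to 3539 (21 m³).
The closest alternative, paper rolls + auto components, reaches only 3346.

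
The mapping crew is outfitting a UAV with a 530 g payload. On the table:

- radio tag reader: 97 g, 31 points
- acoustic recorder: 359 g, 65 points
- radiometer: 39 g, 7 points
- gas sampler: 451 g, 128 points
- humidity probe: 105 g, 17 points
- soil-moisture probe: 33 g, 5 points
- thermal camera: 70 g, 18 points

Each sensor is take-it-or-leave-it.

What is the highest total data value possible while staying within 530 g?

146

Ranking by ratio (data value/g): radio tag reader 0.32, gas sampler 0.28, thermal camera 0.26.
Taking the top-ratio sensors first gives radio tag reader + acoustic recorder + thermal camera for 114 (526 g).
Replace radio tag reader and acoustic recorder with gas sampler: the trade gains 32 net, giving 146 at 521 g.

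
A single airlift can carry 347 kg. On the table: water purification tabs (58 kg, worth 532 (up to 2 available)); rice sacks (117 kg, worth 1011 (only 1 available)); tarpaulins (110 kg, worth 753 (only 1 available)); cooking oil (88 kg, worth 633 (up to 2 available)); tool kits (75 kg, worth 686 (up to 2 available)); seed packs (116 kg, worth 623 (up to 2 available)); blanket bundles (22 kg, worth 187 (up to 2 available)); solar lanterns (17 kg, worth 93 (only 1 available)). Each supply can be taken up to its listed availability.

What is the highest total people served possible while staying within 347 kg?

3102

Density check — water purification tabs 9.17, tool kits 9.15, rice sacks 8.64, blanket bundles 8.50 are the best per kg.
Filling by ratio: 2×water purification tabs + 2×tool kits + 2×blanket bundles + solar lanterns for 2903, with 20 kg left unused.
Replace water purification tabs and blanket bundles and solar lanterns with rice sacks: the trade gains 199 net, giving 3102 at 347 kg.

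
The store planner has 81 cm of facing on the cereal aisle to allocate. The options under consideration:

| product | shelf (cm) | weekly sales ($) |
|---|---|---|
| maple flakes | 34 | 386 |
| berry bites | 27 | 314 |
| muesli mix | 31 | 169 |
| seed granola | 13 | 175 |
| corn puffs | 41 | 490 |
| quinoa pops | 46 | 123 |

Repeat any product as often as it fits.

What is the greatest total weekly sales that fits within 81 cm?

Density check — seed granola 13.46, corn puffs 11.95, berry bites 11.63 are the best per cm.
6×seed granola uses 78 of the 81 cm and totals 1050.
The spare 3 cm is too small for any remaining product, and no exchange beats 1050.

1050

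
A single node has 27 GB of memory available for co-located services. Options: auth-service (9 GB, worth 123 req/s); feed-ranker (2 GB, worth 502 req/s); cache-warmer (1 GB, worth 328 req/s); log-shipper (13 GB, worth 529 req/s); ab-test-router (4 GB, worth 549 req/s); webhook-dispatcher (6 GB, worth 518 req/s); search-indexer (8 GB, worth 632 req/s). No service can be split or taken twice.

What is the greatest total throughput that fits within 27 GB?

Best packing: feed-ranker + cache-warmer + ab-test-router + webhook-dispatcher + search-indexer — 21 GB, 2529 total.
An exhaustive check of the 128 subsets confirms 2529.

2529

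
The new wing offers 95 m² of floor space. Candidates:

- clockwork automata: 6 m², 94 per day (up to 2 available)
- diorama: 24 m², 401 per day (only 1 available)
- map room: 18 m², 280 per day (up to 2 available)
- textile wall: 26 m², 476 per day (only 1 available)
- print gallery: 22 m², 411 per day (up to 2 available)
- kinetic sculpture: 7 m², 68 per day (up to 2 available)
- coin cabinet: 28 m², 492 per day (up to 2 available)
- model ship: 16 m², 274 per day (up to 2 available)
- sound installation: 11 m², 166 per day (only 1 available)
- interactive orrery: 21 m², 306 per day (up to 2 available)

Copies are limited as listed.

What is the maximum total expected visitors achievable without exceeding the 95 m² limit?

A density-first pass picks clockwork automata + textile wall + 2×print gallery + model ship — 1666 at 92 m².
The 22 m² tied up in clockwork automata and model ship is better spent on diorama — total rises to 1699 (94 m²).
No other feasible combination exceeds 1699.

1699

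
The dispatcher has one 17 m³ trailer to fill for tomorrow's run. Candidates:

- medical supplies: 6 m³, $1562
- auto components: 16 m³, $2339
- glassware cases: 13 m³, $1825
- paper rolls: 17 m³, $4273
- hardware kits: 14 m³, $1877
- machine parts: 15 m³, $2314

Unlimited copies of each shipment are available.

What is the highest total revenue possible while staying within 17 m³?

Filling by ratio: 2×medical supplies for 3124, with 5 m³ left unused.
The 12 m³ tied up in 2×medical supplies is better spent on paper rolls — total rises to 4273 (17 m³).
Every other selection either busts 17 m³ or fails to beat 4273.

4273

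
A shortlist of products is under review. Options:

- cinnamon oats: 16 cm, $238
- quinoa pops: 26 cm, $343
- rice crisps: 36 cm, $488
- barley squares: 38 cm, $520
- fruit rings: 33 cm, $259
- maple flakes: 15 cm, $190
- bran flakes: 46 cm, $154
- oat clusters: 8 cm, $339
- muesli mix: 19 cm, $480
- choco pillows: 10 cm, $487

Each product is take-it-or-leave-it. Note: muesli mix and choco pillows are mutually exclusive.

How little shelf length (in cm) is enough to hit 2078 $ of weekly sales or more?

111

Look for the lowest-shelf combination reaching 2078.
cinnamon oats + quinoa pops + rice crisps + maple flakes + oat clusters + choco pillows reaches 2085 using 111 cm.
No combination under 111 cm hits 2078.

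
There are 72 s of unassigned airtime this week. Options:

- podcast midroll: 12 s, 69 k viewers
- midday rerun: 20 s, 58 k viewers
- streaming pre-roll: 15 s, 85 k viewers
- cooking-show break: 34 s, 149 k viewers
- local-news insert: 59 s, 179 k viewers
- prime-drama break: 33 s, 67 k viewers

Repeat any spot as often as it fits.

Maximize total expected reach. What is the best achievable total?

414

Taking 6×podcast midroll: 72 s used, 414 in expected reach.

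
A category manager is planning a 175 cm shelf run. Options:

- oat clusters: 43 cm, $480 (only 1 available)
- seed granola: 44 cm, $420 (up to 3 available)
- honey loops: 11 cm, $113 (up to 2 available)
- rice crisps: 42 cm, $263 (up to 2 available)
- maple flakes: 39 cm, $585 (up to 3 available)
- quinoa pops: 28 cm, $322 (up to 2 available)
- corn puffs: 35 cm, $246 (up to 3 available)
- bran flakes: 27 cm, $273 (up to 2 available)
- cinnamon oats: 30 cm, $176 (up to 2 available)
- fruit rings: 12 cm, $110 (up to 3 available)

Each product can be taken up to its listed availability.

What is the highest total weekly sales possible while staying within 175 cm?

Ranking by ratio (weekly sales/cm): maple flakes 15.00, quinoa pops 11.50, oat clusters 11.16, honey loops 10.27.
3×maple flakes + 2×quinoa pops uses 173 of the 175 cm and totals 2399.
The spare 2 cm is too small for any remaining product, and no exchange beats 2399.

2399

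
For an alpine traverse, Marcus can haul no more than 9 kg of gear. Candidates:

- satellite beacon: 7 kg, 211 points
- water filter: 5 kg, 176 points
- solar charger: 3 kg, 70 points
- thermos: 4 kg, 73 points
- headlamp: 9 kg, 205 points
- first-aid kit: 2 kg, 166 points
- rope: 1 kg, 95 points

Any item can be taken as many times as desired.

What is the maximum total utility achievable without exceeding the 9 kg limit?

855

Best packing: 9×rope — 9 kg, 855 total.
That's the maximum — no swap from here does better than 855.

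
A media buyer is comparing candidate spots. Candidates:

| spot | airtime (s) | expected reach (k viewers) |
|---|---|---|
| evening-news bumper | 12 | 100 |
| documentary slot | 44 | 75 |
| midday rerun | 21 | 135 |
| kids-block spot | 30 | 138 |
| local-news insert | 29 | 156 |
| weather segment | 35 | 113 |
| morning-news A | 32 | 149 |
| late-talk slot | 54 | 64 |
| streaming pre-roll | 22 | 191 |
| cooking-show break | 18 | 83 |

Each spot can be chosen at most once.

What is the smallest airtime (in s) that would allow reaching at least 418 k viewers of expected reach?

Need the lightest bundle worth ≥ 418.
evening-news bumper + midday rerun + streaming pre-roll: 426 expected reach at 55 s.
Below 55 s the best achievable stays under 418.

55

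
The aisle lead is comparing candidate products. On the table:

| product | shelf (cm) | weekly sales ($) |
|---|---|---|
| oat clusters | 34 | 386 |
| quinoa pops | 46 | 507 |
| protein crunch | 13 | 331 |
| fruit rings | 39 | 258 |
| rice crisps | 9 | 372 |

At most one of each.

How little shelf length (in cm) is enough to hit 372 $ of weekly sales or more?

9

Need the lightest bundle worth ≥ 372.
rice crisps reaches 372 using 9 cm.
No combination under 9 cm hits 372.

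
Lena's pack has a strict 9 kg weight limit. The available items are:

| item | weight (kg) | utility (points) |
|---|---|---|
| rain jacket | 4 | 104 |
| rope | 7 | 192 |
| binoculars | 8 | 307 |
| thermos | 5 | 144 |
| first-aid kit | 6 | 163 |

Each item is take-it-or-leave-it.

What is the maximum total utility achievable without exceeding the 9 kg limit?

307

Best packing: binoculars — 8 kg, 307 total.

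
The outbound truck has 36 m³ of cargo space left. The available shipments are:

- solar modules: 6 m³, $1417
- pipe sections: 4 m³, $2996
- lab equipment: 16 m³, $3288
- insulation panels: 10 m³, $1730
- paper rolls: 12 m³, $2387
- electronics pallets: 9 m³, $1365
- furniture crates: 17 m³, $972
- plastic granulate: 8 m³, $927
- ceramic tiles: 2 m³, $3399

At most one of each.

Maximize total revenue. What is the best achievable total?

12070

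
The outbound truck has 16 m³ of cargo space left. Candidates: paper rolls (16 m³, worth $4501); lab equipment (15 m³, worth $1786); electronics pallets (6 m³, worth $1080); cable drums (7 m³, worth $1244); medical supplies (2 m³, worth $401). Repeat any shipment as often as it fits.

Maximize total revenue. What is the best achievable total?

Ranking by ratio (revenue/m³): paper rolls 281.31, medical supplies 200.50, electronics pallets 180.00.
Best packing: paper rolls — 16 m³, 4501 total.

4501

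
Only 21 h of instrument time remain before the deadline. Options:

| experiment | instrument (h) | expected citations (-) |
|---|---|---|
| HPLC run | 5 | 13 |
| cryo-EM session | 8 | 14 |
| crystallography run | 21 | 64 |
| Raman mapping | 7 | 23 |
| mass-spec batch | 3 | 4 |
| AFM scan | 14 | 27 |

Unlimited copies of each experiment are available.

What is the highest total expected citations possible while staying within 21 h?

Density check — Raman mapping 3.29, crystallography run 3.05, HPLC run 2.60 are the best per h.
The ratio ordering already packs tightly: 3×Raman mapping, 21 h, 69.

69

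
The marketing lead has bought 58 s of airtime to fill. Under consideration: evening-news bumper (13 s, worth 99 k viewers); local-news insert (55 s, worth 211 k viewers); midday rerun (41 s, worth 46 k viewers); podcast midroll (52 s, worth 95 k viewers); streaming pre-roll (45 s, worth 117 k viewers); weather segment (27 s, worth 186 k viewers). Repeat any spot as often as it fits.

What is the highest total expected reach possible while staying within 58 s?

396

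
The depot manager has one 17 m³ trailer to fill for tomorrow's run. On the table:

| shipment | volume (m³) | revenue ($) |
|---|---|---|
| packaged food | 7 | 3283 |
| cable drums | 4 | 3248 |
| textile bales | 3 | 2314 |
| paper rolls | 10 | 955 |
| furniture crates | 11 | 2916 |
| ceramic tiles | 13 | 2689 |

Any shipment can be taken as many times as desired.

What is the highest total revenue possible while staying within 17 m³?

13438

Filling by ratio: 4×cable drums for 12992, with 1 m³ left unused.
The 8 m³ tied up in 2×cable drums is better spent on 3×textile bales — total rises to 13438 (17 m³).
No other feasible combination exceeds 13438.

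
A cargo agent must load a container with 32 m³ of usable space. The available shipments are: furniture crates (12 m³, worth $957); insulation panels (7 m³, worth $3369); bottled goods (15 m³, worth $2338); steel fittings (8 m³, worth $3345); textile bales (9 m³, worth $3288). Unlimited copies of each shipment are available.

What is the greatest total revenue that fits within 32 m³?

Ranking by ratio (revenue/m³): insulation panels 481.29, steel fittings 418.12, textile bales 365.33.
Taking 4×insulation panels: 28 m³ used, 13476 in revenue.

13476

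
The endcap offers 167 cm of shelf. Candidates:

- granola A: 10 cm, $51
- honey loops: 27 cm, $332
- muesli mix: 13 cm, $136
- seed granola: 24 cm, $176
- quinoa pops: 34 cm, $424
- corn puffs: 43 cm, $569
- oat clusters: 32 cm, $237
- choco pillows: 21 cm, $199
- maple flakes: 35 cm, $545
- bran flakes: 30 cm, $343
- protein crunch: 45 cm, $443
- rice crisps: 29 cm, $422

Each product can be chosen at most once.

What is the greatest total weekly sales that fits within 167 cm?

2211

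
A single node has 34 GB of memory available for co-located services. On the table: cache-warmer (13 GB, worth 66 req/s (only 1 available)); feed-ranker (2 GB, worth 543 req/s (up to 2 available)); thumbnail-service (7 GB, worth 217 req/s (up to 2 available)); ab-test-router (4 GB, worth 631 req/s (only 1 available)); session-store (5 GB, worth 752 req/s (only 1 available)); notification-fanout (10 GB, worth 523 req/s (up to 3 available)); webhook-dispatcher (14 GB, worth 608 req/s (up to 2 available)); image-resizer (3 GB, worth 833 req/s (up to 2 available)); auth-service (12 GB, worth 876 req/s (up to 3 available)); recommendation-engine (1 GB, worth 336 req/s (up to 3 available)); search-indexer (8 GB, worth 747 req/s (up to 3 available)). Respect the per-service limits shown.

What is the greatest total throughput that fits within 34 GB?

Filling by ratio: 2×feed-ranker + ab-test-router + session-store + 2×image-resizer + 3×recommendation-engine + search-indexer for 5890, with 4 GB left unused.
The 8 GB tied up in search-indexer is better spent on auth-service — total rises to 6019 (34 GB).

6019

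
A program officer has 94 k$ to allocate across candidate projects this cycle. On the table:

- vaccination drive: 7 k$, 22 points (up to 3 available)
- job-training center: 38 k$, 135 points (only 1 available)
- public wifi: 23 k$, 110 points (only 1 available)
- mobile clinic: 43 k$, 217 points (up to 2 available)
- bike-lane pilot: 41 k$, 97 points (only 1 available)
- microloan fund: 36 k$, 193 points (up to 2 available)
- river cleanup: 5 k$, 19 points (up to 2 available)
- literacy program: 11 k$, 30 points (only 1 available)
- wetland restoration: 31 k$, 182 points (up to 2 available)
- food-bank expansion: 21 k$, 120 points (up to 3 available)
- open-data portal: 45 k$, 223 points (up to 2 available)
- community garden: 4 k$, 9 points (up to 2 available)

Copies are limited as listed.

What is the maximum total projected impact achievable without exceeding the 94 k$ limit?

Density check — wetland restoration 5.87, food-bank expansion 5.71, microloan fund 5.36 are the best per k$.
A density-first pass picks 2×river cleanup + 2×wetland restoration + food-bank expansion — 522 at 93 k$.
Dropping 2×river cleanup and wetland restoration frees 41 k$; slotting in 2×food-bank expansion (42 k$) lifts the total to 542 at 94 k$.
That's the maximum — no swap from here does better than 542.

542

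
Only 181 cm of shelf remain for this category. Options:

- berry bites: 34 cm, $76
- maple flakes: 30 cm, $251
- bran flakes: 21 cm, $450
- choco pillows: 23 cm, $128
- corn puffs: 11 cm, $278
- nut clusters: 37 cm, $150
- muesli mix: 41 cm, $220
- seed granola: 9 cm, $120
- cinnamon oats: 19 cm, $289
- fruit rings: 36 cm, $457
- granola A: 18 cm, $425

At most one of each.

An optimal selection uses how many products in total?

8

Optimal total is 2420.
One optimal bundle: maple flakes + bran flakes + corn puffs + nut clusters + seed granola + cinnamon oats + fruit rings + granola A (181 cm).
All optima have 8 products.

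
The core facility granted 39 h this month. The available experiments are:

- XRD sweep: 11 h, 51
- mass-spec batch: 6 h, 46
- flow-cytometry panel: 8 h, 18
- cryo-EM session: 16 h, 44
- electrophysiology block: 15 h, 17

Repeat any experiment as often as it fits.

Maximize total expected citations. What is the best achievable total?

276

By expected citations per h: mass-spec batch 7.67, XRD sweep 4.64, cryo-EM session 2.75, flow-cytometry panel 2.25 lead.
Best packing: 6×mass-spec batch — 36 h, 276 total.
Nothing else within 39 h beats 276.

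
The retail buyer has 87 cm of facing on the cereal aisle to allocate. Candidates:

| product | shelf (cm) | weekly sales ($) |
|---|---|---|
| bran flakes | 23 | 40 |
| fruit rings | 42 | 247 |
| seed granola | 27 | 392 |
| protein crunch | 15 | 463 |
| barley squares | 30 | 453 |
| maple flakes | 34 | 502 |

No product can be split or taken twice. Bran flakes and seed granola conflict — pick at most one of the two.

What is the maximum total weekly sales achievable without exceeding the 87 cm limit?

1418

Protein crunch + barley squares + maple flakes uses 79 of the 87 cm and totals 1418.
Runner-up seed granola + protein crunch + maple flakes tops out at 1357.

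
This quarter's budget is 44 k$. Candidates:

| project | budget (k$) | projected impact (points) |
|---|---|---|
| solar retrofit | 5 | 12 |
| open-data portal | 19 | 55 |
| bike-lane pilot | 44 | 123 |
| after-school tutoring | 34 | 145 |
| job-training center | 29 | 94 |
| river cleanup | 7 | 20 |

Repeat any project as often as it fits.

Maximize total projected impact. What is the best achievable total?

Ranking by ratio (projected impact/k$): after-school tutoring 4.26, job-training center 3.24, open-data portal 2.89.
Taking the top-ratio projects first gives after-school tutoring + river cleanup for 165 (41 k$).
The 7 k$ tied up in river cleanup is better spent on 2×solar retrofit — total rises to 169 (44 k$).

169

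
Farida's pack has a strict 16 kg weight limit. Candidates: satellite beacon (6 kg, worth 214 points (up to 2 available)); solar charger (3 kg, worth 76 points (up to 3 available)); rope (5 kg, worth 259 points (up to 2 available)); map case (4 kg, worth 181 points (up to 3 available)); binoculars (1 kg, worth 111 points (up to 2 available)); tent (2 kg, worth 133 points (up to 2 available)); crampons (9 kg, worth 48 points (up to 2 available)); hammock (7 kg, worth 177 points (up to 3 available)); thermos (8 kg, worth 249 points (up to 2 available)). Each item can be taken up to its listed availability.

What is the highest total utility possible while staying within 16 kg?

1006

Taking 2×rope + 2×binoculars + 2×tent: 16 kg used, 1006 in utility.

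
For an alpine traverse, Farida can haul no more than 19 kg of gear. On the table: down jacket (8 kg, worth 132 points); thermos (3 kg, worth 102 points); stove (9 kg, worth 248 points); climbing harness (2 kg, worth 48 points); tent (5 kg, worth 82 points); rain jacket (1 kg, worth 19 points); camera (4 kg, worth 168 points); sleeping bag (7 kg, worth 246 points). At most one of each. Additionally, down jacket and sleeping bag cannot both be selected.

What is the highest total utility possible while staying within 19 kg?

598

Greedy by ratio would take thermos + climbing harness + rain jacket + camera + sleeping bag: 17 kg used, total 583.
The 3 kg tied up in climbing harness and rain jacket is better spent on tent — total rises to 598 (19 kg).
Every other selection either busts 19 kg or breaks a pairing rule or fails to beat 598.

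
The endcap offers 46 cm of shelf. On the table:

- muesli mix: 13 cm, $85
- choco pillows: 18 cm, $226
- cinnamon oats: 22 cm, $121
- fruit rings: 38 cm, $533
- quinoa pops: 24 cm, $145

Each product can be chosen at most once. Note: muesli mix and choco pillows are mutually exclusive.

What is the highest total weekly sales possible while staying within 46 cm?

533

Fruit rings uses 38 of the 46 cm and totals 533.
Next best is choco pillows + quinoa pops at 371 (42 cm) — short by 162.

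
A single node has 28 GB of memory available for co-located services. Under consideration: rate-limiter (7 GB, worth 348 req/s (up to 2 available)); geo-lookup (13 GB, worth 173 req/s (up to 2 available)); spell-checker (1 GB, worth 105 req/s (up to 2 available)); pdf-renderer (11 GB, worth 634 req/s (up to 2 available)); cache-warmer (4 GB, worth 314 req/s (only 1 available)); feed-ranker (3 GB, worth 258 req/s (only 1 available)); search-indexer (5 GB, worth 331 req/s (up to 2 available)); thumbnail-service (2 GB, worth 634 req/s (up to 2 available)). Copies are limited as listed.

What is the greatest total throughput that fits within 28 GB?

2910

Taking the top-ratio services first gives 2×spell-checker + cache-warmer + feed-ranker + 2×search-indexer + 2×thumbnail-service for 2712 (23 GB).
The 6 GB tied up in spell-checker and search-indexer is better spent on pdf-renderer — total rises to 2910 (28 GB).
No other feasible combination exceeds 2910.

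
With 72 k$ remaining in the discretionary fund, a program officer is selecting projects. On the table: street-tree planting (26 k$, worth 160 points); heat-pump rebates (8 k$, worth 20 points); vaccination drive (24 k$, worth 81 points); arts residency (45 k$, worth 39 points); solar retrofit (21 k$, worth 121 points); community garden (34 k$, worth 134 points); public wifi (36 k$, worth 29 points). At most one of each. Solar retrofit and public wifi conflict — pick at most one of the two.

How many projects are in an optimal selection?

3

Optimal total is 362.
For example street-tree planting + vaccination drive + solar retrofit achieves it, using 71 k$.
All optima have 3 projects.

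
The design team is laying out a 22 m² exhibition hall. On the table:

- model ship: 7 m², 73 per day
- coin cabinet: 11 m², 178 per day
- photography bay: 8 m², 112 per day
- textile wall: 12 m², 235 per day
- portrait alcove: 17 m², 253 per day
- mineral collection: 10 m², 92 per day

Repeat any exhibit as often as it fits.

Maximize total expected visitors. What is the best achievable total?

356

Greedy by ratio would take photography bay + textile wall: 20 m² used, total 347.
The 20 m² tied up in photography bay and textile wall is better spent on 2×coin cabinet — total rises to 356 (22 m²).
No other feasible combination exceeds 356.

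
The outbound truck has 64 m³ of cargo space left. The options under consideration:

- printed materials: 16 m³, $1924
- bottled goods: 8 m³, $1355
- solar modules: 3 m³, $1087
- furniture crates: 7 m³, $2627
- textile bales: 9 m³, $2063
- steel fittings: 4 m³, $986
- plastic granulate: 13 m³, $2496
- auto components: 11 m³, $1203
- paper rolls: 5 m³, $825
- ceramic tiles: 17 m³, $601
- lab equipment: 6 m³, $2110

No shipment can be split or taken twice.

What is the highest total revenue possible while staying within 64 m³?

14118

Density check — furniture crates 375.29, solar modules 362.33, lab equipment 351.67, steel fittings 246.50 are the best per m³.
A density-first pass picks bottled goods + solar modules + furniture crates + textile bales + steel fittings + plastic granulate + paper rolls + lab equipment — 13549 at 55 m³.
The 8 m³ tied up in bottled goods is better spent on printed materials — total rises to 14118 (63 m³).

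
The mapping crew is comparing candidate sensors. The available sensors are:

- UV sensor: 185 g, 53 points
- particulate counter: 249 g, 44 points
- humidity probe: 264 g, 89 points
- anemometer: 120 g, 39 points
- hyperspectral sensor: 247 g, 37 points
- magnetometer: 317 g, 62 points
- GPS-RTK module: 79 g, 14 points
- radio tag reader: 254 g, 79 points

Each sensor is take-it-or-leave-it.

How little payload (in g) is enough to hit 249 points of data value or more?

823

Minimise g subject to total data value ≥ 249.
Taking UV sensor + humidity probe + anemometer + radio tag reader gives 260 (≥ 249) for 823 g.
Any bundle with less than 823 g falls short of 249.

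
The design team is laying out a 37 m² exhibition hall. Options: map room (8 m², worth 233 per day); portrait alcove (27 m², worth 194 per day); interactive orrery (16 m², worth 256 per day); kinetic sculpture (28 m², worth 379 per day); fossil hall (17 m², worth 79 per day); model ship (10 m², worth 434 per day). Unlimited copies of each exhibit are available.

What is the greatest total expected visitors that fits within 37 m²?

Density check — model ship 43.40, map room 29.12, interactive orrery 16.00, kinetic sculpture 13.54 are the best per m².
Greedy by ratio would take 3×model ship: 30 m² used, total 1302.
The 10 m² tied up in model ship is better spent on 2×map room — total rises to 1334 (36 m²).

1334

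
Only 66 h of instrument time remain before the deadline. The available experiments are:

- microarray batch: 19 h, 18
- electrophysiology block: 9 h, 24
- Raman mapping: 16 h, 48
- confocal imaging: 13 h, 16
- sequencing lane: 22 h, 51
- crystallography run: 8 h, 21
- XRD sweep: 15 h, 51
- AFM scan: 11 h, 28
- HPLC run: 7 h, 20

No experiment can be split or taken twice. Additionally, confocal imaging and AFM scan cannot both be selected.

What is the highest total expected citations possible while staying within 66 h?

192

Taking electrophysiology block + Raman mapping + crystallography run + XRD sweep + AFM scan + HPLC run: 66 h used, 192 in expected citations.
That's the maximum — no feasible swap from here does better than 192.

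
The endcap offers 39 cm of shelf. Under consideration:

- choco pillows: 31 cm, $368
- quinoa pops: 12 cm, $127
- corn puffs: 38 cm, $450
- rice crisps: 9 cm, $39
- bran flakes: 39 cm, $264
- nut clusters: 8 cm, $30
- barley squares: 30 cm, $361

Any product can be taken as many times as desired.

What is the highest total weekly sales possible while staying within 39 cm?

Taking the top-ratio products first gives rice crisps + barley squares for 400 (39 cm).
Replace rice crisps and barley squares with corn puffs: the trade gains 50 net, giving 450 at 38 cm.

450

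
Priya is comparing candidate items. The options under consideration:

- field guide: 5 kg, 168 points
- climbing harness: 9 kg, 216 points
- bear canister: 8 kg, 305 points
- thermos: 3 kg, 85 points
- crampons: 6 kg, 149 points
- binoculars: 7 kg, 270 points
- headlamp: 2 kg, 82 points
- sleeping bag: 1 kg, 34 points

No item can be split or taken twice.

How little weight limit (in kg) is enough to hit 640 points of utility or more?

Minimise kg subject to total utility ≥ 640.
bear canister + binoculars + headlamp: 657 utility at 17 kg.
Below 17 kg the best achievable stays under 640.

17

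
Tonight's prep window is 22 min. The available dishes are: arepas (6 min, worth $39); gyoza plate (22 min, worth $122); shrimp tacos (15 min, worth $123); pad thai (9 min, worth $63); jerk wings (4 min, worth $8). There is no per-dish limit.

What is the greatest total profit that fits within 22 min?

Ranking by ratio (profit/min): shrimp tacos 8.20, pad thai 7.00, arepas 6.50.
Taking arepas + shrimp tacos: 21 min used, 162 in profit.

162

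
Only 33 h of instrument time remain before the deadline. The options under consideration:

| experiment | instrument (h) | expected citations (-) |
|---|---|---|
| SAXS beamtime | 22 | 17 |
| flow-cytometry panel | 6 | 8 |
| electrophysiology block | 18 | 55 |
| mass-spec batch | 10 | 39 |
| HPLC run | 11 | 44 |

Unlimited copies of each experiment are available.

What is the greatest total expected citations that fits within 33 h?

132

By expected citations per h: HPLC run 4.00, mass-spec batch 3.90, electrophysiology block 3.06 lead.
The ratio ordering already packs tightly: 3×HPLC run, 33 h, 132.
No other feasible combination exceeds 132.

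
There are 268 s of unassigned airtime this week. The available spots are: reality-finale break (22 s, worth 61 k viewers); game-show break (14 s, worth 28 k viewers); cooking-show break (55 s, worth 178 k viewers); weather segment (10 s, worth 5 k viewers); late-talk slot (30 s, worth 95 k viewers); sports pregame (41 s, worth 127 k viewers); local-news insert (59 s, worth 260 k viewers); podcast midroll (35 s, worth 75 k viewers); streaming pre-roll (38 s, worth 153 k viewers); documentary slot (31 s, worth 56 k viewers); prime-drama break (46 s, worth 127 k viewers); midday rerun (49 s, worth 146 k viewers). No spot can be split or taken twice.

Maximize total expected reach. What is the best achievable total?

Taking the top-ratio spots first gives reality-finale break + game-show break + cooking-show break + late-talk slot + sports pregame + local-news insert + streaming pre-roll for 902 (259 s).
Dropping game-show break and late-talk slot frees 44 s; slotting in midday rerun (49 s) lifts the total to 925 at 264 s.

925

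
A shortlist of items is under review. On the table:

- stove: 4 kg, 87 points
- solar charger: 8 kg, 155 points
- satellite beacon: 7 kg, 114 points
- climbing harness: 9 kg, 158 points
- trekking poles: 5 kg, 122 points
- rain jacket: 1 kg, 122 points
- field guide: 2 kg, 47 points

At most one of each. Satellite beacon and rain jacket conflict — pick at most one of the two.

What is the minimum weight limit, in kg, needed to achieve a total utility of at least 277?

8

Look for the lowest-weight combination reaching 277.
Taking trekking poles + rain jacket + field guide gives 291 (≥ 277) for 8 kg.
Below 8 kg the best achievable stays under 277.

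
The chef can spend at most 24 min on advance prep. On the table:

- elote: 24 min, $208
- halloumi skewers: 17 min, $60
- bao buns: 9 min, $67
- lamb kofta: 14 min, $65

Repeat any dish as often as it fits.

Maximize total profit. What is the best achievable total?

208

Best packing: elote — 24 min, 208 total.
No other feasible combination exceeds 208.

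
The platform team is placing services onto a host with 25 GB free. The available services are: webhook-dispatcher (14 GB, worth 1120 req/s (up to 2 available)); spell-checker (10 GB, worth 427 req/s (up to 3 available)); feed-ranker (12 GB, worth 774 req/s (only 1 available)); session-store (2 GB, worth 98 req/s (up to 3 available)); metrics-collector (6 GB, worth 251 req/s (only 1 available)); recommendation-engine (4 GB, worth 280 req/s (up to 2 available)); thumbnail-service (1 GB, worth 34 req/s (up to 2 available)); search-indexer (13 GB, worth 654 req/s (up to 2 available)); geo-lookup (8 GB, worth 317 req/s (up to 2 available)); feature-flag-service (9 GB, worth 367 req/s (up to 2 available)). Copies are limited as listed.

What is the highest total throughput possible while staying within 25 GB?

Webhook-dispatcher + session-store + 2×recommendation-engine + thumbnail-service uses 25 of the 25 GB and totals 1812.
Nothing else within 25 GB beats 1812.

1812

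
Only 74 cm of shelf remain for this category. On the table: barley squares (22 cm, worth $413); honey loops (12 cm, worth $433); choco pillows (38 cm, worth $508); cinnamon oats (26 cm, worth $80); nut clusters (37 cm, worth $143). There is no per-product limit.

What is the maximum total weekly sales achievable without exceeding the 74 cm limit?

2598

By weekly sales per cm: honey loops 36.08, barley squares 18.77, choco pillows 13.37 lead.
Taking 6×honey loops: 72 cm used, 2598 in weekly sales.
That's the maximum — no swap from here does better than 2598.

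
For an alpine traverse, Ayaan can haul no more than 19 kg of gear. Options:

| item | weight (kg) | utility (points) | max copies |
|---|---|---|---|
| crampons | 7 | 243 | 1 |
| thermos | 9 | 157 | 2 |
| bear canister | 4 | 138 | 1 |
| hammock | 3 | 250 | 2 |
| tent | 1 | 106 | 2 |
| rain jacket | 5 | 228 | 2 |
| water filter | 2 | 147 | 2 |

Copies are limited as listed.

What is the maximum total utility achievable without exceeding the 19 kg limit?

1249

Density check — tent 106.00, hammock 83.33, water filter 73.50, rain jacket 45.60 are the best per kg.
Taking the top-ratio items first gives 2×hammock + 2×tent + rain jacket + 2×water filter for 1234 (17 kg).
The 5 kg tied up in rain jacket is better spent on crampons — total rises to 1249 (19 kg).
That's the maximum — no swap from here does better than 1249.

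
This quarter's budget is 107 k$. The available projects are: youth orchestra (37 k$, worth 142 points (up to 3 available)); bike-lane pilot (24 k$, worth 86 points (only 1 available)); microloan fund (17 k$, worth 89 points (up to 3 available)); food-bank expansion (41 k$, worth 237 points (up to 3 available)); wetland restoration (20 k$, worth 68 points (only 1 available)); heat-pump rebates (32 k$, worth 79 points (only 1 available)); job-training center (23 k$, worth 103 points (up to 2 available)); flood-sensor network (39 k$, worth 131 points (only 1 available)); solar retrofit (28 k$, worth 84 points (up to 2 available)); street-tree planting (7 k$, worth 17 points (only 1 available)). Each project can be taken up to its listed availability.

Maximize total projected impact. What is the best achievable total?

580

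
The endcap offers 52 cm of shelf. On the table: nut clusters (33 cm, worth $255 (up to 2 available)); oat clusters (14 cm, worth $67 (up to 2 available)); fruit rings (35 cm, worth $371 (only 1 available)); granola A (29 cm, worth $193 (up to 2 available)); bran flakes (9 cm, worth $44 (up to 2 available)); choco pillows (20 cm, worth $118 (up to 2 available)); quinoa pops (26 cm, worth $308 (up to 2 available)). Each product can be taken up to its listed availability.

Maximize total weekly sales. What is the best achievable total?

616

The ratio ordering already packs tightly: 2×quinoa pops, 52 cm, 616.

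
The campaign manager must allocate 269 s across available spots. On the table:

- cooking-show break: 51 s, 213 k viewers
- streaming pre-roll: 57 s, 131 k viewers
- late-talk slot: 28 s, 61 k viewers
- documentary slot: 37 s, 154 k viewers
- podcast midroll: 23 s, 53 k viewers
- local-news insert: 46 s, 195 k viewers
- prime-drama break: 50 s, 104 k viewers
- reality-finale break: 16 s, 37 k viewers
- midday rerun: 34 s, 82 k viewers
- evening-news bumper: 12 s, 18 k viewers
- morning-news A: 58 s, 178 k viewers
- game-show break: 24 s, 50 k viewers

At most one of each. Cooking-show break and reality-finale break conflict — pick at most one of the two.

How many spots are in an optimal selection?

7

The maximum expected reach within 269 s is 904.
One optimal bundle: cooking-show break + late-talk slot + documentary slot + podcast midroll + local-news insert + morning-news A + game-show break (267 s).
Every optimal selection uses 7 spots.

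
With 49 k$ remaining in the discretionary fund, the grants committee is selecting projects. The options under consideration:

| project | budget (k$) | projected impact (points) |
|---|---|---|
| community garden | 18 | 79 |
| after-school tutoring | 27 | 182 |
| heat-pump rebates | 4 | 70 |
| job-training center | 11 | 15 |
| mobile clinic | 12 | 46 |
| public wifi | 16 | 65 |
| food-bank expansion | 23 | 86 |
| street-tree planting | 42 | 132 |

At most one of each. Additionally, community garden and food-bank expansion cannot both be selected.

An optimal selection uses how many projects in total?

Best achievable projected impact is 331.
community garden + after-school tutoring + heat-pump rebates hits 331 at 49 k$.
Any selection reaching 331 contains exactly 3 projects.

3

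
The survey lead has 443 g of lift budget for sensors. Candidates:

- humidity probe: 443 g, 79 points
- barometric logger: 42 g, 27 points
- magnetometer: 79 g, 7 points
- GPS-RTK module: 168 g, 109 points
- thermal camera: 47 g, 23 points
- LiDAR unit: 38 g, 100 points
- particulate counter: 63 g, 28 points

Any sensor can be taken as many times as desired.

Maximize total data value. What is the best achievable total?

Ranking by ratio (data value/g): LiDAR unit 2.63, GPS-RTK module 0.65, barometric logger 0.64, thermal camera 0.49.
Taking 11×LiDAR unit: 418 g used, 1100 in data value.

1100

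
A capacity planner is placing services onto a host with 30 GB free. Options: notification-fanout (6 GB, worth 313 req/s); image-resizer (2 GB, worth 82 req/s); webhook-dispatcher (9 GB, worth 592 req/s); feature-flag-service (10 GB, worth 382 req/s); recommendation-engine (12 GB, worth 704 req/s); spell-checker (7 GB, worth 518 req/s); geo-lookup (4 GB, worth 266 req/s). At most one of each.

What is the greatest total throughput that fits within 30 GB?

The ratio heuristic lands on notification-fanout + image-resizer + webhook-dispatcher + spell-checker + geo-lookup (1771) but leaves 2 GB idle.
The 10 GB tied up in notification-fanout and geo-lookup is better spent on recommendation-engine — total rises to 1896 (30 GB).
The closest alternative, webhook-dispatcher + recommendation-engine + spell-checker, reaches only 1814.

1896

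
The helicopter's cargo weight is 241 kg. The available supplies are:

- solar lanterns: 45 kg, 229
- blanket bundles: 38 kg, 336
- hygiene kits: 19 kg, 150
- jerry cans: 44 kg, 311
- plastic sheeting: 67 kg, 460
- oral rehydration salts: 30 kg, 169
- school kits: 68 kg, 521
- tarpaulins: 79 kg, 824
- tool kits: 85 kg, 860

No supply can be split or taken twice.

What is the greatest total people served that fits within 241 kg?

Density check — tarpaulins 10.43, tool kits 10.12, blanket bundles 8.84 are the best per kg.
A density-first pass picks blanket bundles + hygiene kits + tarpaulins + tool kits — 2170 at 221 kg.
Dropping blanket bundles and hygiene kits frees 57 kg; slotting in school kits (68 kg) lifts the total to 2205 at 232 kg.
The closest alternative, blanket bundles + oral rehydration salts + tarpaulins + tool kits, reaches only 2189.

2205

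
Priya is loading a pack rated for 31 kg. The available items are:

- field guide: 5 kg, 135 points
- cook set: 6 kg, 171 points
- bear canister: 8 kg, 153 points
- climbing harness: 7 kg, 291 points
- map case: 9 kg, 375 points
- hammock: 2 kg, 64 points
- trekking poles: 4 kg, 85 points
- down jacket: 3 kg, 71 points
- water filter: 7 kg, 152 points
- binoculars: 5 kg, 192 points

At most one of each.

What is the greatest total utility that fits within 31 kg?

Ranking by ratio (utility/kg): map case 41.67, climbing harness 41.57, binoculars 38.40, hammock 32.00.
Filling by ratio: cook set + climbing harness + map case + hammock + binoculars for 1093, with 2 kg left unused.
The 6 kg tied up in cook set is better spent on field guide + down jacket — total rises to 1128 (31 kg).

1128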